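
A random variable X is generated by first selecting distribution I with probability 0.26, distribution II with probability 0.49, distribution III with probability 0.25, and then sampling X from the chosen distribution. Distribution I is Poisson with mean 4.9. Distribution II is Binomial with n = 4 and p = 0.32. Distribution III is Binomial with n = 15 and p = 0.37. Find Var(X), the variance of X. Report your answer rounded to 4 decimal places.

Per component, I: μ=4.9, E[X²]=28.91; II: μ=1.28, E[X²]=2.5088; III: μ=5.55, E[X²]=34.299.
E[X] = 0.26·4.9 + 0.49·1.28 + 0.25·5.55 = 3.2887.
E[X²] = 0.26·28.91 + 0.49·2.5088 + 0.25·34.299 = 17.3207.
Var(X) = E[X²] − (E[X])² = 17.3207 − 10.8155 = 6.50511.

6.5051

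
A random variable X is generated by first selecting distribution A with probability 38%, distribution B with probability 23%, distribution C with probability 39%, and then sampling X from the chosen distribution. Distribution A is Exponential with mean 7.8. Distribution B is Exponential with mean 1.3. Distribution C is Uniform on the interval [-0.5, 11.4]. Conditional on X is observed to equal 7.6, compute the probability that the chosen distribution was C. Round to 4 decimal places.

0.6342

Likelihoods f(7.6 | ·): A: 0.048389; B: 0.00222384; C: 0.0840336.
Posterior ∝ prior × likelihood. Numerator for C: 0.39·0.0840336 = 0.0327731.
Normalizing constant: 0.38·0.048389 + 0.23·0.00222384 + 0.39·0.0840336 = 0.0516724.
P(C | observation) = 0.0327731 / 0.0516724 = 0.634248.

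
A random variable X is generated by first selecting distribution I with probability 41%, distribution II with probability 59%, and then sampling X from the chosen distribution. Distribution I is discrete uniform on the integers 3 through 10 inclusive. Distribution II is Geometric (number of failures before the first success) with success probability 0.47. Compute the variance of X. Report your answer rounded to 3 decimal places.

10.550

Per component, I: μ=6.5, E[X²]=47.5; II: μ=1.12766, E[X²]=3.67089.
E[X] = 0.41·6.5 + 0.59·1.12766 = 3.33032.
E[X²] = 0.41·47.5 + 0.59·3.67089 = 21.6408.
Var(X) = E[X²] − (E[X])² = 21.6408 − 11.091 = 10.5498.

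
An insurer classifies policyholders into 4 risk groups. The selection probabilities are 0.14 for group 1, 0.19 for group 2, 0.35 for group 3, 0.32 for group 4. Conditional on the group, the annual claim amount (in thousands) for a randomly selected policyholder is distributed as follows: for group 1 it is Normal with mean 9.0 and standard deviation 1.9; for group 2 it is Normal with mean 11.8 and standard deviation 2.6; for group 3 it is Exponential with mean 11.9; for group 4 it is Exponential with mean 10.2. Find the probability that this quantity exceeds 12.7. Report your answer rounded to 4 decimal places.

0.2854

Conditional on each group, P(X > 12.7): 1: 0.0257453; 2: 0.364614; 3: 0.343961; 4: 0.287913.
By total probability, P(X > 12.7) = 0.14·0.0257453 + 0.19·0.364614 + 0.35·0.343961 + 0.32·0.287913 = 0.285399.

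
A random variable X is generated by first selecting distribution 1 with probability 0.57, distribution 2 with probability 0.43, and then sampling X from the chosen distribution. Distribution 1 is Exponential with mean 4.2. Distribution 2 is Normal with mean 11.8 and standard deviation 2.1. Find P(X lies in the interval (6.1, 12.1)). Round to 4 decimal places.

0.3394

Conditional on each component, P(6.1 < X < 12.1): 1: 0.177931; 2: 0.553478.
By total probability, P(6.1 < X < 12.1) = 0.57·0.177931 + 0.43·0.553478 = 0.339416.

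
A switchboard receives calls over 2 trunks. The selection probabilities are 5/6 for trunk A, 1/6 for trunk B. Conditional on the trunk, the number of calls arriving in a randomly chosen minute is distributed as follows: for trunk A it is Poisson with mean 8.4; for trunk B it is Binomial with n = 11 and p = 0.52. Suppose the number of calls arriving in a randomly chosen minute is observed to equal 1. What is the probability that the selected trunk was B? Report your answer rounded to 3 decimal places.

0.282

Likelihoods P(X=1 | ·): A: 0.00188889; B: 0.00371371.
Posterior ∝ prior × likelihood. Numerator for B: 0.166667·0.00371371 = 0.000618952.
Normalizing constant: 0.833333·0.00188889 + 0.166667·0.00371371 = 0.00219302.
P(B | observation) = 0.000618952 / 0.00219302 = 0.282237.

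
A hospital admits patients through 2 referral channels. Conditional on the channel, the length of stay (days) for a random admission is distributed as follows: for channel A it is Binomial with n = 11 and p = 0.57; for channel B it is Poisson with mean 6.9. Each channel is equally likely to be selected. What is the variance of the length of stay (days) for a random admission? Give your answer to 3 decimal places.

4.897

Per component, A: μ=6.27, E[X²]=42.009; B: μ=6.9, E[X²]=54.51.
E[X] = 0.5·6.27 + 0.5·6.9 = 6.585.
E[X²] = 0.5·42.009 + 0.5·54.51 = 48.2595.
Var(X) = E[X²] − (E[X])² = 48.2595 − 43.3622 = 4.89728.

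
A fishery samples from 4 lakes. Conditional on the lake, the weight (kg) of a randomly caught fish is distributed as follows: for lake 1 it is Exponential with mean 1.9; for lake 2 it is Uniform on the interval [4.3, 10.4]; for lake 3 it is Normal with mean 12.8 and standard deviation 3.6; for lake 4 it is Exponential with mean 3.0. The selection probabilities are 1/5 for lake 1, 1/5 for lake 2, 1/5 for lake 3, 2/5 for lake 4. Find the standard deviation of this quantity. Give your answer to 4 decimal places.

Per component, 1: μ=1.9, E[X²]=7.22; 2: μ=7.35, E[X²]=57.1233; 3: μ=12.8, E[X²]=176.8; 4: μ=3, E[X²]=18.
E[X] = 0.2·1.9 + 0.2·7.35 + 0.2·12.8 + 0.4·3 = 5.61.
E[X²] = 0.2·7.22 + 0.2·57.1233 + 0.2·176.8 + 0.4·18 = 55.4287.
Var(X) = E[X²] − (E[X])² = 55.4287 − 31.4721 = 23.9566.
SD(X) = √23.9566 = 4.89454.

4.8945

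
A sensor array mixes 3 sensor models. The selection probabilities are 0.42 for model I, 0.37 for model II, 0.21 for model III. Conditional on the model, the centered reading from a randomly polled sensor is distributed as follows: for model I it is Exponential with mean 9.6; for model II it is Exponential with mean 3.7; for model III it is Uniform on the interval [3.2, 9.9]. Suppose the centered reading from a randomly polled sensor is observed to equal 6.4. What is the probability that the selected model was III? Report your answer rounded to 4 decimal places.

Likelihoods f(6.4 | ·): I: 0.0534809; II: 0.0479277; III: 0.149254.
Posterior ∝ prior × likelihood. Numerator for III: 0.21·0.149254 = 0.0313433.
Normalizing constant: 0.42·0.0534809 + 0.37·0.0479277 + 0.21·0.149254 = 0.0715385.
P(III | observation) = 0.0313433 / 0.0715385 = 0.438132.

0.4381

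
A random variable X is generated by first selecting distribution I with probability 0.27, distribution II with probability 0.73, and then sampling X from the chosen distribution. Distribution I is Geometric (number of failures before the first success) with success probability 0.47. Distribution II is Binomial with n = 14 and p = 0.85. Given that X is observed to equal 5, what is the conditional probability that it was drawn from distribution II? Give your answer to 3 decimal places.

Likelihoods P(X=5 | ·): I: 0.0196552; II: 3.41492e-05.
Posterior ∝ prior × likelihood. Numerator for II: 0.73·3.41492e-05 = 2.49289e-05.
Normalizing constant: 0.27·0.0196552 + 0.73·3.41492e-05 = 0.00533183.
P(II | observation) = 2.49289e-05 / 0.00533183 = 0.00467548.

0.005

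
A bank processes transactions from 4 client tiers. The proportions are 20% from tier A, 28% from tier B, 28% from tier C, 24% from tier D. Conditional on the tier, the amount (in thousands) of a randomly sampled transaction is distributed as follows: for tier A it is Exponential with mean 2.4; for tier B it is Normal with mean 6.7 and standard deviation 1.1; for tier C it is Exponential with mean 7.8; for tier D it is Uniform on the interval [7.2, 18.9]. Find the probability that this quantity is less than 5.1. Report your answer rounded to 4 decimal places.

Conditional on each tier, P(X < 5.1): A: 0.880567; B: 0.0728976; C: 0.479958; D: 0.
By total probability, P(X < 5.1) = 0.2·0.880567 + 0.28·0.0728976 + 0.28·0.479958 + 0.24·0 = 0.330913.

0.3309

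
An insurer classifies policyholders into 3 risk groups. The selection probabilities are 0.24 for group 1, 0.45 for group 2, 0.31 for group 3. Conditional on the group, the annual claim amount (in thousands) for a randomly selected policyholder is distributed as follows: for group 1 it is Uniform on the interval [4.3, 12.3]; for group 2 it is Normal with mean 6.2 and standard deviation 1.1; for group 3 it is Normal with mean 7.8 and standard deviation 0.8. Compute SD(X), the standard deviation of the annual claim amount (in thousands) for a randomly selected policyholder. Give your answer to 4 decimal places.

Per component, 1: μ=8.3, E[X²]=74.2233; 2: μ=6.2, E[X²]=39.65; 3: μ=7.8, E[X²]=61.48.
E[X] = 0.24·8.3 + 0.45·6.2 + 0.31·7.8 = 7.2.
E[X²] = 0.24·74.2233 + 0.45·39.65 + 0.31·61.48 = 54.7149.
Var(X) = E[X²] − (E[X])² = 54.7149 − 51.84 = 2.8749.
SD(X) = √2.8749 = 1.69555.

1.6956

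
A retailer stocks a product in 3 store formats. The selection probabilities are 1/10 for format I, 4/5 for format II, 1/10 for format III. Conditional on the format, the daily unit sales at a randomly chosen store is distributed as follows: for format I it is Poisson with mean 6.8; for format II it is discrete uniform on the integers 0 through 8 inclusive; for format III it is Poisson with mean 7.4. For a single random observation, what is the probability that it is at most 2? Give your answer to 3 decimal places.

Conditional on each format, P(X ≤ 2): I: 0.0344379; II: 0.333333; III: 0.0218706.
By total probability, P(X ≤ 2) = 0.1·0.0344379 + 0.8·0.333333 + 0.1·0.0218706 = 0.272298.

0.272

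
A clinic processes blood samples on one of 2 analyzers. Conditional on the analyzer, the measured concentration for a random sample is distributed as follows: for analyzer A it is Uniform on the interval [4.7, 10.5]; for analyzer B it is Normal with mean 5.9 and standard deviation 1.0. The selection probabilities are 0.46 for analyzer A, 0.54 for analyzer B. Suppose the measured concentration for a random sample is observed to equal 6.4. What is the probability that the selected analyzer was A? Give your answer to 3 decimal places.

0.294

Likelihoods f(6.4 | ·): A: 0.172414; B: 0.352065.
Posterior ∝ prior × likelihood. Numerator for A: 0.46·0.172414 = 0.0793103.
Normalizing constant: 0.46·0.172414 + 0.54·0.352065 = 0.269426.
P(A | observation) = 0.0793103 / 0.269426 = 0.294368.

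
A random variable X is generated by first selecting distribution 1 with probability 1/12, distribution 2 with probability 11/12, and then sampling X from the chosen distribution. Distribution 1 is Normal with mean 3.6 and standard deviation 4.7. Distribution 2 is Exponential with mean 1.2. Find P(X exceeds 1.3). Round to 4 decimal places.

Conditional on each component, P(X > 1.3): 1: 0.687707; 2: 0.338465.
By total probability, P(X > 1.3) = 0.0833333·0.687707 + 0.916667·0.338465 = 0.367569.

0.3676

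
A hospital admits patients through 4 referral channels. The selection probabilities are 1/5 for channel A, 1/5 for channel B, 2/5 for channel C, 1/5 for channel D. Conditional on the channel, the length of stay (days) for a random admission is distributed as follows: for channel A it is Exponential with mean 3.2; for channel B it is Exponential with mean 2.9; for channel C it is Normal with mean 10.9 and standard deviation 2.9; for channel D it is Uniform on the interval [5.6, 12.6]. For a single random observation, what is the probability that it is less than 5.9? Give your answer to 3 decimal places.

Conditional on each channel, P(X < 5.9): A: 0.841777; B: 0.869252; C: 0.0423415; D: 0.0428571.
By total probability, P(X < 5.9) = 0.2·0.841777 + 0.2·0.869252 + 0.4·0.0423415 + 0.2·0.0428571 = 0.367714.

0.368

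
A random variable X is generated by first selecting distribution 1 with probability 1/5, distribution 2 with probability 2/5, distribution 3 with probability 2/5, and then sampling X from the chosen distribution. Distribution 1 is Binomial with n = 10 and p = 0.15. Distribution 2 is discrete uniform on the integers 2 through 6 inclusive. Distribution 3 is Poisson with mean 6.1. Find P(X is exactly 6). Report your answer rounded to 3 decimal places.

0.144

Conditional on each component, P(X = 6): 1: 0.00124866; 2: 0.2; 3: 0.160491.
By total probability, P(X = 6) = 0.2·0.00124866 + 0.4·0.2 + 0.4·0.160491 = 0.144446.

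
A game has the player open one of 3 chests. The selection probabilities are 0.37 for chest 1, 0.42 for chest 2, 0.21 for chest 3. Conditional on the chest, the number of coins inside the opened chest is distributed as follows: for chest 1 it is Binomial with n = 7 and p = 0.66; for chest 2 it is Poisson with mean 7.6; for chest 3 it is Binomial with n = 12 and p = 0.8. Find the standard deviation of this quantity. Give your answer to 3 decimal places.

Per component, 1: μ=4.62, E[X²]=22.9152; 2: μ=7.6, E[X²]=65.36; 3: μ=9.6, E[X²]=94.08.
E[X] = 0.37·4.62 + 0.42·7.6 + 0.21·9.6 = 6.9174.
E[X²] = 0.37·22.9152 + 0.42·65.36 + 0.21·94.08 = 55.6866.
Var(X) = E[X²] − (E[X])² = 55.6866 − 47.8504 = 7.8362.
SD(X) = √7.8362 = 2.79932.

2.799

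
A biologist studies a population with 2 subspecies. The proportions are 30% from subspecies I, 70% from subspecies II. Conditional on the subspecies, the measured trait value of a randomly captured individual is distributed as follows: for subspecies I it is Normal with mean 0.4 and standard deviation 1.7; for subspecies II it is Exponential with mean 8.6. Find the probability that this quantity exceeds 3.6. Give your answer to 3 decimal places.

Conditional on each subspecies, P(X > 3.6): I: 0.0298941; II: 0.657964.
By total probability, P(X > 3.6) = 0.3·0.0298941 + 0.7·0.657964 = 0.469543.

0.470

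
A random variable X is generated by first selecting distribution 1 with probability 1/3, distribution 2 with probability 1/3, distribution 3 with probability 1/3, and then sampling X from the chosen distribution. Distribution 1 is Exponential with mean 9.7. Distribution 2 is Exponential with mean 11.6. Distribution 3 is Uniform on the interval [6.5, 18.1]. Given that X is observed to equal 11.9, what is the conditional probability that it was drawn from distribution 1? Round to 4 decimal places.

0.2052

Likelihoods f(11.9 | ·): 1: 0.0302297; 2: 0.0309041; 3: 0.0862069.
Posterior ∝ prior × likelihood. Numerator for 1: 0.333333·0.0302297 = 0.0100766.
Normalizing constant: 0.333333·0.0302297 + 0.333333·0.0309041 + 0.333333·0.0862069 = 0.0491136.
P(1 | observation) = 0.0100766 / 0.0491136 = 0.205169.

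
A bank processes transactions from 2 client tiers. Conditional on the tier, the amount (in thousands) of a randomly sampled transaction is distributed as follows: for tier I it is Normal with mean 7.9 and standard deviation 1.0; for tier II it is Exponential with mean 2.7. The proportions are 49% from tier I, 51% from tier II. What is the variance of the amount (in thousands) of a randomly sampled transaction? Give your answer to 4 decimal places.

Per component, I: μ=7.9, E[X²]=63.41; II: μ=2.7, E[X²]=14.58.
E[X] = 0.49·7.9 + 0.51·2.7 = 5.248.
E[X²] = 0.49·63.41 + 0.51·14.58 = 38.5067.
Var(X) = E[X²] − (E[X])² = 38.5067 − 27.5415 = 10.9652.

10.9652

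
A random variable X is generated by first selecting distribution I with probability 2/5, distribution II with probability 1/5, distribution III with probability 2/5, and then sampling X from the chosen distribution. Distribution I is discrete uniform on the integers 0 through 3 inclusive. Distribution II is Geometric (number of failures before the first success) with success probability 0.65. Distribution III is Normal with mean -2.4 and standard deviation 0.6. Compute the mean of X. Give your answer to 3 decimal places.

-0.252

Component means — I: 1.5; II: 0.538462; III: -2.4.
E[X] = 0.4·1.5 + 0.2·0.538462 + 0.4·-2.4 = -0.252308.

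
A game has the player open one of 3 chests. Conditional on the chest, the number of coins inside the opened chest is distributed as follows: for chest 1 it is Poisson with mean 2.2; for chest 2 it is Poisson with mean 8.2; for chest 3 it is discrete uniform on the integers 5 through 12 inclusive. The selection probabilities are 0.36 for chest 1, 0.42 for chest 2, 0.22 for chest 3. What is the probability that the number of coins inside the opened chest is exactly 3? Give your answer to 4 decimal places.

Conditional on each chest, P(X = 3): 1: 0.196639; 2: 0.0252392; 3: 0.
By total probability, P(X = 3) = 0.36·0.196639 + 0.42·0.0252392 + 0.22·0 = 0.0813904.

0.0814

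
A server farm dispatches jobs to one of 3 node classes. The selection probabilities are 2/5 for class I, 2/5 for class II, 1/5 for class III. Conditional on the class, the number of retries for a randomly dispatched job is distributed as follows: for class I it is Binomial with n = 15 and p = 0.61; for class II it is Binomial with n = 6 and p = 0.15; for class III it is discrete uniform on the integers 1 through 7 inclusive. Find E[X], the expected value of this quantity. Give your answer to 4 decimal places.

Component means — I: 9.15; II: 0.9; III: 4.
E[X] = 0.4·9.15 + 0.4·0.9 + 0.2·4 = 4.82.

4.8200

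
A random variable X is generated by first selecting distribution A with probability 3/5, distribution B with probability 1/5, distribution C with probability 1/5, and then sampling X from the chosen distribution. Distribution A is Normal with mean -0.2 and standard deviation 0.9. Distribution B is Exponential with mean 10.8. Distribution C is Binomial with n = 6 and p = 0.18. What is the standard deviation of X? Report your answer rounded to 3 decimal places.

6.518

Per component, A: μ=-0.2, E[X²]=0.85; B: μ=10.8, E[X²]=233.28; C: μ=1.08, E[X²]=2.052.
E[X] = 0.6·-0.2 + 0.2·10.8 + 0.2·1.08 = 2.256.
E[X²] = 0.6·0.85 + 0.2·233.28 + 0.2·2.052 = 47.5764.
Var(X) = E[X²] − (E[X])² = 47.5764 − 5.08954 = 42.4869.
SD(X) = √42.4869 = 6.51819.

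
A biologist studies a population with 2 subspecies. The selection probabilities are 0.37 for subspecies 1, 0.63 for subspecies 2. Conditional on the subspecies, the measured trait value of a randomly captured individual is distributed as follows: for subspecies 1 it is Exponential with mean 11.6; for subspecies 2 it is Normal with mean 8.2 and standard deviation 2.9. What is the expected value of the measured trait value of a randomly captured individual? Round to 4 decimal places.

9.4580

Component means — 1: 11.6; 2: 8.2.
E[X] = 0.37·11.6 + 0.63·8.2 = 9.458.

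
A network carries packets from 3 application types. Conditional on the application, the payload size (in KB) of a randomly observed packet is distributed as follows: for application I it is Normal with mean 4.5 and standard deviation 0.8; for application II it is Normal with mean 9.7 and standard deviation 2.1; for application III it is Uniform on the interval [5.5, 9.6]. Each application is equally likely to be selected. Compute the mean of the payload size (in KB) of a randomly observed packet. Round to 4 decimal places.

Component means — I: 4.5; II: 9.7; III: 7.55.
E[X] = 0.333333·4.5 + 0.333333·9.7 + 0.333333·7.55 = 7.25.

7.2500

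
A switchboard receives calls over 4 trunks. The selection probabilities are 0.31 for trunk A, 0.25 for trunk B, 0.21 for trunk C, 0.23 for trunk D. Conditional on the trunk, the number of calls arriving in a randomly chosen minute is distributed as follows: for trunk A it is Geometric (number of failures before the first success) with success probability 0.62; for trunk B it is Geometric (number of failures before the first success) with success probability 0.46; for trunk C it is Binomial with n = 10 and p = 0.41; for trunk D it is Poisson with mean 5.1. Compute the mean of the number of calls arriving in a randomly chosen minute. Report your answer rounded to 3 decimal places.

2.517

Component means — A: 0.612903; B: 1.17391; C: 4.1; D: 5.1.
E[X] = 0.31·0.612903 + 0.25·1.17391 + 0.21·4.1 + 0.23·5.1 = 2.51748.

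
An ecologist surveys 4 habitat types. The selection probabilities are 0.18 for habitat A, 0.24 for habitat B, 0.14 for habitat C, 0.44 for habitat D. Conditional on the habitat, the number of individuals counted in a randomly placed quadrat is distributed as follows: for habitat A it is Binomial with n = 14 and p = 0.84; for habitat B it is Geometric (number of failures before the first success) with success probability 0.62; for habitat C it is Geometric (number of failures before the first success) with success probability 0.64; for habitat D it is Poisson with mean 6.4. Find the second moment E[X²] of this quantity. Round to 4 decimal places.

46.5654

For each component E[X²] = Var + (mean)², giving A: 140.179; B: 1.3642; C: 1.19531; D: 47.36.
Overall E[X²] = 0.18·140.179 + 0.24·1.3642 + 0.14·1.19531 + 0.44·47.36 = 46.5654.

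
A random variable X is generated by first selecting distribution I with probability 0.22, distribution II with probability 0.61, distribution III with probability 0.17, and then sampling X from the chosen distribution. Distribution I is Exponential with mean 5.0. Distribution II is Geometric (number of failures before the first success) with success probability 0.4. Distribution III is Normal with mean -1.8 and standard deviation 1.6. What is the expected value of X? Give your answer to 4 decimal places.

1.7090

Component means — I: 5; II: 1.5; III: -1.8.
E[X] = 0.22·5 + 0.61·1.5 + 0.17·-1.8 = 1.709.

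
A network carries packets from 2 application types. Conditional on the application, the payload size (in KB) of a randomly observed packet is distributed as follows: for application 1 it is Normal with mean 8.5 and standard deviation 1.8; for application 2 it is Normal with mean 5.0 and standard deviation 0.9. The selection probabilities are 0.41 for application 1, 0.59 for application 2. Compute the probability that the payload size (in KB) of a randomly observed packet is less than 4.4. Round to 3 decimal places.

Conditional on each application, P(X < 4.4): 1: 0.0113699; 2: 0.252493.
By total probability, P(X < 4.4) = 0.41·0.0113699 + 0.59·0.252493 = 0.153632.

0.154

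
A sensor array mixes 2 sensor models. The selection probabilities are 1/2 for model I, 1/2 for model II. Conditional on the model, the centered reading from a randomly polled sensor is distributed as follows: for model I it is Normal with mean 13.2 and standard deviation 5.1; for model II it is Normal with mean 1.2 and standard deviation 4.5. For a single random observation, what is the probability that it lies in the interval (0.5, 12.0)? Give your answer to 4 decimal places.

Conditional on each model, P(0.5 < X < 12.0): I: 0.400607; II: 0.553611.
By total probability, P(0.5 < X < 12.0) = 0.5·0.400607 + 0.5·0.553611 = 0.477109.

0.4771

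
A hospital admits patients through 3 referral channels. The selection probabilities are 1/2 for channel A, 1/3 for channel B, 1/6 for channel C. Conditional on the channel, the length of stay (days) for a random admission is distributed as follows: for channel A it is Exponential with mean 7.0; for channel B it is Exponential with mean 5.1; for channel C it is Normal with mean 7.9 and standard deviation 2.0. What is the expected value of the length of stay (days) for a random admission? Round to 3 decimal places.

6.517

Component means — A: 7; B: 5.1; C: 7.9.
E[X] = 0.5·7 + 0.333333·5.1 + 0.166667·7.9 = 6.51667.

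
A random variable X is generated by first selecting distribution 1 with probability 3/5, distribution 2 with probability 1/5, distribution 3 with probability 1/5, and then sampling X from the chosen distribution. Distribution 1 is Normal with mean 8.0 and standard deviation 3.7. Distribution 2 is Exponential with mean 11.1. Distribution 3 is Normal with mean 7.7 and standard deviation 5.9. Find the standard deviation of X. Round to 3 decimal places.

Per component, 1: μ=8, E[X²]=77.69; 2: μ=11.1, E[X²]=246.42; 3: μ=7.7, E[X²]=94.1.
E[X] = 0.6·8 + 0.2·11.1 + 0.2·7.7 = 8.56.
E[X²] = 0.6·77.69 + 0.2·246.42 + 0.2·94.1 = 114.718.
Var(X) = E[X²] − (E[X])² = 114.718 − 73.2736 = 41.4444.
SD(X) = √41.4444 = 6.43773.

6.438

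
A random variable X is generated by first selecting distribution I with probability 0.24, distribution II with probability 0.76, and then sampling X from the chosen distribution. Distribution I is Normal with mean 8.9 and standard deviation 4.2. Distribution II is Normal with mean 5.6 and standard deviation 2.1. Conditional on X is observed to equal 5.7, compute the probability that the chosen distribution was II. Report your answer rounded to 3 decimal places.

0.894

Likelihoods f(5.7 | ·): I: 0.071057; II: 0.189757.
Posterior ∝ prior × likelihood. Numerator for II: 0.76·0.189757 = 0.144216.
Normalizing constant: 0.24·0.071057 + 0.76·0.189757 = 0.161269.
P(II | observation) = 0.144216 / 0.161269 = 0.894253.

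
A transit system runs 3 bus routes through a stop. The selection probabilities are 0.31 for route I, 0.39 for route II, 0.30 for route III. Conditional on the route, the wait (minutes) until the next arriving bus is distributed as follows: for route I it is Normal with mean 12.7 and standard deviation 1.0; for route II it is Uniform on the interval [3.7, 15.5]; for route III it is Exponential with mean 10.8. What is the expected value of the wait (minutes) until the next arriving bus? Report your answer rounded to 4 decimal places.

Component means — I: 12.7; II: 9.6; III: 10.8.
E[X] = 0.31·12.7 + 0.39·9.6 + 0.3·10.8 = 10.921.

10.9210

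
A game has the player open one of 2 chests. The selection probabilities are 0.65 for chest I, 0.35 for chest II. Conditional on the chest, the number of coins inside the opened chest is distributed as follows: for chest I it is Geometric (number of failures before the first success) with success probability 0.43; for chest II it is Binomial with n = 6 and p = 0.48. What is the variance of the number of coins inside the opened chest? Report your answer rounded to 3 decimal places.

Per component, I: μ=1.32558, E[X²]=4.83991; II: μ=2.88, E[X²]=9.792.
E[X] = 0.65·1.32558 + 0.35·2.88 = 1.86963.
E[X²] = 0.65·4.83991 + 0.35·9.792 = 6.57314.
Var(X) = E[X²] − (E[X])² = 6.57314 − 3.49551 = 3.07764.

3.078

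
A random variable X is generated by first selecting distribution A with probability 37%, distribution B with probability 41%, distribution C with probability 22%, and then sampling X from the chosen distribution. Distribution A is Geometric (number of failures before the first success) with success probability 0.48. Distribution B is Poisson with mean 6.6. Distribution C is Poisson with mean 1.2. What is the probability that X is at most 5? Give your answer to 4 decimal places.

Conditional on each component, P(X ≤ 5): A: 0.980229; B: 0.354673; C: 0.9985.
By total probability, P(X ≤ 5) = 0.37·0.980229 + 0.41·0.354673 + 0.22·0.9985 = 0.727771.

0.7278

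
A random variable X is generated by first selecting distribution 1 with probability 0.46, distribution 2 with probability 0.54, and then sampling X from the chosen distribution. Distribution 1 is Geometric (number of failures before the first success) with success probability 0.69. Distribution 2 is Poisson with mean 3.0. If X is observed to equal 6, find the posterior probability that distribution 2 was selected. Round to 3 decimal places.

Likelihoods P(X=6 | ·): 1: 0.000612378; 2: 0.0504094.
Posterior ∝ prior × likelihood. Numerator for 2: 0.54·0.0504094 = 0.0272211.
Normalizing constant: 0.46·0.000612378 + 0.54·0.0504094 = 0.0275028.
P(2 | observation) = 0.0272211 / 0.0275028 = 0.989758.

0.990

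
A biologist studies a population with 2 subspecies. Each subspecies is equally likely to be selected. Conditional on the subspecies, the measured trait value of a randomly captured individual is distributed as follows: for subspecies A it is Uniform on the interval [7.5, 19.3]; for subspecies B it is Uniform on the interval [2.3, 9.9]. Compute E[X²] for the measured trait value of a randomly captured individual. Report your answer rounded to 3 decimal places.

For each component E[X²] = Var + (mean)², giving A: 191.163; B: 42.0233.
Overall E[X²] = 0.5·191.163 + 0.5·42.0233 = 116.593.

116.593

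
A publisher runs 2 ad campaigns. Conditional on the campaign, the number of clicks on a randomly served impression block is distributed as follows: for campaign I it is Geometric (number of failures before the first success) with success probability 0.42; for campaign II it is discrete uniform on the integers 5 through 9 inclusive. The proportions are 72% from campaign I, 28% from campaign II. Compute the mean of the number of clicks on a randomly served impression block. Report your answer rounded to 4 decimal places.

Component means — I: 1.38095; II: 7.
E[X] = 0.72·1.38095 + 0.28·7 = 2.95429.

2.9543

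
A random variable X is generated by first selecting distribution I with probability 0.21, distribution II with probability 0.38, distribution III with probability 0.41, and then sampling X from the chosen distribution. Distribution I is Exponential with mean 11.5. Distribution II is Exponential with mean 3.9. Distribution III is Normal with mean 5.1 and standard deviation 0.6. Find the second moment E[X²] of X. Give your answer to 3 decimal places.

For each component E[X²] = Var + (mean)², giving I: 264.5; II: 30.42; III: 26.37.
Overall E[X²] = 0.21·264.5 + 0.38·30.42 + 0.41·26.37 = 77.9163.

77.916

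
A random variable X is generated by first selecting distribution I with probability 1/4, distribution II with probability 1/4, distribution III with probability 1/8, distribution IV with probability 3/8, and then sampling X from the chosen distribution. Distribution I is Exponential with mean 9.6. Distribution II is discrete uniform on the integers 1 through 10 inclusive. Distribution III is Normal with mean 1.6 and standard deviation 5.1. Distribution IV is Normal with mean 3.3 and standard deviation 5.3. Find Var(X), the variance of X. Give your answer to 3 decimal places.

Per component, I: μ=9.6, E[X²]=184.32; II: μ=5.5, E[X²]=38.5; III: μ=1.6, E[X²]=28.57; IV: μ=3.3, E[X²]=38.98.
E[X] = 0.25·9.6 + 0.25·5.5 + 0.125·1.6 + 0.375·3.3 = 5.2125.
E[X²] = 0.25·184.32 + 0.25·38.5 + 0.125·28.57 + 0.375·38.98 = 73.8937.
Var(X) = E[X²] − (E[X])² = 73.8937 − 27.1702 = 46.7236.

46.724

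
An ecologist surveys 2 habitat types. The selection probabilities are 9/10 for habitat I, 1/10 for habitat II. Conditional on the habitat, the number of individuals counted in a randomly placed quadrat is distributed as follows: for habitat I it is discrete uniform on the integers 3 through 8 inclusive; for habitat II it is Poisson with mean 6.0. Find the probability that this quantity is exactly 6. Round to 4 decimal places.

Conditional on each habitat, P(X = 6): I: 0.166667; II: 0.160623.
By total probability, P(X = 6) = 0.9·0.166667 + 0.1·0.160623 = 0.166062.

0.1661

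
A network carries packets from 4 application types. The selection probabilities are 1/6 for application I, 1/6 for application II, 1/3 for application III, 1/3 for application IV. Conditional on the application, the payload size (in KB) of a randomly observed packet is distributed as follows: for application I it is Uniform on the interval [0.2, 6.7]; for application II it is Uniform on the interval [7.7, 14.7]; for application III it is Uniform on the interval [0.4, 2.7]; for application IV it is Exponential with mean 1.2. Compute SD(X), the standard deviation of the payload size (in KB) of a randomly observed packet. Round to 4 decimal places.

Per component, I: μ=3.45, E[X²]=15.4233; II: μ=11.2, E[X²]=129.523; III: μ=1.55, E[X²]=2.84333; IV: μ=1.2, E[X²]=2.88.
E[X] = 0.166667·3.45 + 0.166667·11.2 + 0.333333·1.55 + 0.333333·1.2 = 3.35833.
E[X²] = 0.166667·15.4233 + 0.166667·129.523 + 0.333333·2.84333 + 0.333333·2.88 = 26.0656.
Var(X) = E[X²] − (E[X])² = 26.0656 − 11.2784 = 14.7872.
SD(X) = √14.7872 = 3.84541.

3.8454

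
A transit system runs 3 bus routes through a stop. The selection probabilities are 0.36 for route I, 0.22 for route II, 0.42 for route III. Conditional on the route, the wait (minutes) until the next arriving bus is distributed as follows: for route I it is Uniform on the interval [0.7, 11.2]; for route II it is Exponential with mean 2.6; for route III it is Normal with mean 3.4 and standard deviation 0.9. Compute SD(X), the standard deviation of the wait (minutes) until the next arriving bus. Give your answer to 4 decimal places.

2.6582

Per component, I: μ=5.95, E[X²]=44.59; II: μ=2.6, E[X²]=13.52; III: μ=3.4, E[X²]=12.37.
E[X] = 0.36·5.95 + 0.22·2.6 + 0.42·3.4 = 4.142.
E[X²] = 0.36·44.59 + 0.22·13.52 + 0.42·12.37 = 24.2222.
Var(X) = E[X²] − (E[X])² = 24.2222 − 17.1562 = 7.06604.
SD(X) = √7.06604 = 2.6582.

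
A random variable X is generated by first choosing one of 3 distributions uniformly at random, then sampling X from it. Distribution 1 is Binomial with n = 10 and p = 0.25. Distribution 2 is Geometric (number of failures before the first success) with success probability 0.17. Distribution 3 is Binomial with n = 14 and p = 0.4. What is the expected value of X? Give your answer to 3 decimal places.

4.327

Component means — 1: 2.5; 2: 4.88235; 3: 5.6.
E[X] = 0.333333·2.5 + 0.333333·4.88235 + 0.333333·5.6 = 4.32745.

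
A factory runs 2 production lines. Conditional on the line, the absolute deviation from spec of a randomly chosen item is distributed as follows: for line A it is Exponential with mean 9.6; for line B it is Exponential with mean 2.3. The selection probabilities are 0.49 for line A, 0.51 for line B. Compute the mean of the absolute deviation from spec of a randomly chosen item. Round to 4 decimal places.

Component means — A: 9.6; B: 2.3.
E[X] = 0.49·9.6 + 0.51·2.3 = 5.877.

5.8770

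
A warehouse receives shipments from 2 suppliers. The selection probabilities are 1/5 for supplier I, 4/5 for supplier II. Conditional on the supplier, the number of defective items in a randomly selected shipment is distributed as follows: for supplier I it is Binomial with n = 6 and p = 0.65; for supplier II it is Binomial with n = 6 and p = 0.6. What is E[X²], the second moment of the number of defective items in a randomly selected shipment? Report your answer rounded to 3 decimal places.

For each component E[X²] = Var + (mean)², giving I: 16.575; II: 14.4.
Overall E[X²] = 0.2·16.575 + 0.8·14.4 = 14.835.

14.835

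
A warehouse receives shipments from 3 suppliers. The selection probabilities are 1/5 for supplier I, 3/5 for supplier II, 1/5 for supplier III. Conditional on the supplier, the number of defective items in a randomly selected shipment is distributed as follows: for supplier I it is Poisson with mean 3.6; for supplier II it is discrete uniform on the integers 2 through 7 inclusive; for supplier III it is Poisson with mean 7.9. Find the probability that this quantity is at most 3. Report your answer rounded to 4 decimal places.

0.3121

Conditional on each supplier, P(X ≤ 3): I: 0.515216; II: 0.333333; III: 0.0453338.
By total probability, P(X ≤ 3) = 0.2·0.515216 + 0.6·0.333333 + 0.2·0.0453338 = 0.31211.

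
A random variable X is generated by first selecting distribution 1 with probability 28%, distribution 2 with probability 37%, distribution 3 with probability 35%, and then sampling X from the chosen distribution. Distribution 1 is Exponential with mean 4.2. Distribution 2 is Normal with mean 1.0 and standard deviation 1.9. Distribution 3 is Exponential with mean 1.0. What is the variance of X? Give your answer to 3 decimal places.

Per component, 1: μ=4.2, E[X²]=35.28; 2: μ=1, E[X²]=4.61; 3: μ=1, E[X²]=2.
E[X] = 0.28·4.2 + 0.37·1 + 0.35·1 = 1.896.
E[X²] = 0.28·35.28 + 0.37·4.61 + 0.35·2 = 12.2841.
Var(X) = E[X²] − (E[X])² = 12.2841 − 3.59482 = 8.68928.

8.689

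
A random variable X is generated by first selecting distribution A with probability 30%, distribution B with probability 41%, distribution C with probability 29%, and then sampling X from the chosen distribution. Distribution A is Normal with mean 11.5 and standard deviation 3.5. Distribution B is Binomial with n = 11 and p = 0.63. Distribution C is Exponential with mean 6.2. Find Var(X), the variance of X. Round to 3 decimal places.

Per component, A: μ=11.5, E[X²]=144.5; B: μ=6.93, E[X²]=50.589; C: μ=6.2, E[X²]=76.88.
E[X] = 0.3·11.5 + 0.41·6.93 + 0.29·6.2 = 8.0893.
E[X²] = 0.3·144.5 + 0.41·50.589 + 0.29·76.88 = 86.3867.
Var(X) = E[X²] − (E[X])² = 86.3867 − 65.4368 = 20.9499.

20.950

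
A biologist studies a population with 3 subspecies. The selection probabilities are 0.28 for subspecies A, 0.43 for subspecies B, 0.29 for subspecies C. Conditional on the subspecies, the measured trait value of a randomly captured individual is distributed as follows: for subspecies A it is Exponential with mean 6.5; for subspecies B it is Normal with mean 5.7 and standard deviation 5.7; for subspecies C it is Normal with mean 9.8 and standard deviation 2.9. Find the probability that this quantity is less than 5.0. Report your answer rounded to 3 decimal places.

0.358

Conditional on each subspecies, P(X < 5.0): A: 0.536631; B: 0.45113; C: 0.0489448.
By total probability, P(X < 5.0) = 0.28·0.536631 + 0.43·0.45113 + 0.29·0.0489448 = 0.358436.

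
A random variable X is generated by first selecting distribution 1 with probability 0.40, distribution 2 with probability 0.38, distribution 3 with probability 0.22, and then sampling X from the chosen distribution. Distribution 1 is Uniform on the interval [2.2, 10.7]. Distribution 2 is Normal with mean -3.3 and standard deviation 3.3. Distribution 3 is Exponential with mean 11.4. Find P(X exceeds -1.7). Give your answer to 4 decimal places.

Conditional on each component, P(X > -1.7): 1: 1; 2: 0.313892; 3: 1.
By total probability, P(X > -1.7) = 0.4·1 + 0.38·0.313892 + 0.22·1 = 0.739279.

0.7393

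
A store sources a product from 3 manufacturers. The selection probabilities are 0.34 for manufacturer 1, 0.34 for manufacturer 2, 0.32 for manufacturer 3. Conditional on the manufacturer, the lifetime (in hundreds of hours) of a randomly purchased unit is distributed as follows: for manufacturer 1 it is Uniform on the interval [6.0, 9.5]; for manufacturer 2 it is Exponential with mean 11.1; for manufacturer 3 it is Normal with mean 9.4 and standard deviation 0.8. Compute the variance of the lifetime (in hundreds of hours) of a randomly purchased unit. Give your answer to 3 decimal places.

Per component, 1: μ=7.75, E[X²]=61.0833; 2: μ=11.1, E[X²]=246.42; 3: μ=9.4, E[X²]=89.
E[X] = 0.34·7.75 + 0.34·11.1 + 0.32·9.4 = 9.417.
E[X²] = 0.34·61.0833 + 0.34·246.42 + 0.32·89 = 133.031.
Var(X) = E[X²] − (E[X])² = 133.031 − 88.6799 = 44.3512.

44.351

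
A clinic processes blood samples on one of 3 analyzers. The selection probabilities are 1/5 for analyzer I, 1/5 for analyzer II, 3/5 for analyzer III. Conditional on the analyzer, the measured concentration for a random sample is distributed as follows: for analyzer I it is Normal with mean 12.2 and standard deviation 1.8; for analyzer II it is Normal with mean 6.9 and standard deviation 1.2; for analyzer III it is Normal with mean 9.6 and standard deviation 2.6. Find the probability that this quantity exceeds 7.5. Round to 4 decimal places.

Conditional on each analyzer, P(X > 7.5): I: 0.995488; II: 0.308538; III: 0.790366.
By total probability, P(X > 7.5) = 0.2·0.995488 + 0.2·0.308538 + 0.6·0.790366 = 0.735025.

0.7350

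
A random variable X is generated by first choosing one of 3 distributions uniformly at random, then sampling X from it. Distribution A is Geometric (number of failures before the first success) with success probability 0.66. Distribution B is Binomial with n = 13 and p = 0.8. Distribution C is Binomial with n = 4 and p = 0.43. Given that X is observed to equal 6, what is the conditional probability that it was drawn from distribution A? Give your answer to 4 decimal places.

0.1504

Likelihoods P(X=6 | ·): A: 0.00101957; B: 0.00575794; C: 0.
Posterior ∝ prior × likelihood. Numerator for A: 0.333333·0.00101957 = 0.000339857.
Normalizing constant: 0.333333·0.00101957 + 0.333333·0.00575794 + 0.333333·0 = 0.00225917.
P(A | observation) = 0.000339857 / 0.00225917 = 0.150434.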